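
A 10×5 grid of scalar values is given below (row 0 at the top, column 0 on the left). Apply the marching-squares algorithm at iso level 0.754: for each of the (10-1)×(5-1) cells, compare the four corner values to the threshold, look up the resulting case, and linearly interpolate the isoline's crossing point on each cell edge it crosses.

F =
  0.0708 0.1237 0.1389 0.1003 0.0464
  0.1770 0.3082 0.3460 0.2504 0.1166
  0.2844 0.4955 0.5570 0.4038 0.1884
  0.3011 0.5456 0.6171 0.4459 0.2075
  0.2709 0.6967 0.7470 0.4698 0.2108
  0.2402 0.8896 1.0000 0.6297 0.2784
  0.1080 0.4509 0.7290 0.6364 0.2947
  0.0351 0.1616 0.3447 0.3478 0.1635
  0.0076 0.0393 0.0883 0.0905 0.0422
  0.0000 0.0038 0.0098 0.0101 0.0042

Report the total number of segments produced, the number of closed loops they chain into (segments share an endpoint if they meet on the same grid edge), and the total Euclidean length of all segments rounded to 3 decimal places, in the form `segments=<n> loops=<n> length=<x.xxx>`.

segments=6 loops=1 length=5.610

cell (4,0): code 0100 → (4.297,1.000)–(5.000,0.791)
cell (4,1): code 1100 → (4.028,2.000)–(4.297,1.000)
cell (4,2): code 1000 → (5.000,2.664)–(4.028,2.000)
cell (5,0): code 0010 → (5.000,0.791)–(5.309,1.000)
cell (5,1): code 0011 → (5.309,1.000)–(5.908,2.000)
cell (5,2): code 0001 → (5.908,2.000)–(5.000,2.664)
total: 6 segments, chained into 1 closed loop(s), length Σ = 5.609952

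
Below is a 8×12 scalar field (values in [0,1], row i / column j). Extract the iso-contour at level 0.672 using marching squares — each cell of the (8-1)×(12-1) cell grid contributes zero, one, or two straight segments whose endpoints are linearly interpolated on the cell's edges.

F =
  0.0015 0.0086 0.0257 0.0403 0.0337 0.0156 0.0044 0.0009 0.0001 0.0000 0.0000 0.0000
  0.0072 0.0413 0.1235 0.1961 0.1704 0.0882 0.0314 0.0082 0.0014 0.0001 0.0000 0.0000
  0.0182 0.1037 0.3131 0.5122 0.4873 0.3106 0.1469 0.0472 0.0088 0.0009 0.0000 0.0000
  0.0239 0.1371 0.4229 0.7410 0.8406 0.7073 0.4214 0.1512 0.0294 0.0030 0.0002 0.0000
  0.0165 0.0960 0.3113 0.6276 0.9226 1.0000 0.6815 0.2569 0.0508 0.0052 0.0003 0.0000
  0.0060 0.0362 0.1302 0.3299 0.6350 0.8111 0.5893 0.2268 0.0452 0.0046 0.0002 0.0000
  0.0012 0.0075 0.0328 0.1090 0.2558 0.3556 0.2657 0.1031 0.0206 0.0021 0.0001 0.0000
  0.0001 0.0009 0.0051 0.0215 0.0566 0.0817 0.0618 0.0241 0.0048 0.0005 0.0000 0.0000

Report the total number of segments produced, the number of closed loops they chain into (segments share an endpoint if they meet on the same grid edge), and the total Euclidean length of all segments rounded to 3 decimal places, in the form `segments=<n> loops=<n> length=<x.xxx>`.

segments=14 loops=1 length=9.107

cell (2,2): code 0100 → (2.698,3.000)–(3.000,2.783)
cell (2,3): code 1100 → (2.523,4.000)–(2.698,3.000)
cell (2,4): code 1100 → (2.911,5.000)–(2.523,4.000)
cell (2,5): code 1000 → (3.000,5.123)–(2.911,5.000)
cell (3,2): code 0010 → (3.000,2.783)–(3.608,3.000)
cell (3,3): code 0111 → (3.608,3.000)–(4.000,3.151)
cell (3,5): code 1101 → (3.963,6.000)–(3.000,5.123)
cell (3,6): code 1000 → (4.000,6.022)–(3.963,6.000)
cell (4,3): code 0010 → (4.000,3.151)–(4.871,4.000)
cell (4,4): code 0111 → (4.871,4.000)–(5.000,4.210)
cell (4,5): code 1011 → (5.000,5.627)–(4.103,6.000)
cell (4,6): code 0001 → (4.103,6.000)–(4.000,6.022)
cell (5,4): code 0010 → (5.000,4.210)–(5.305,5.000)
cell (5,5): code 0001 → (5.305,5.000)–(5.000,5.627)
total: 14 segments, chained into 1 closed loop(s), length Σ = 9.107007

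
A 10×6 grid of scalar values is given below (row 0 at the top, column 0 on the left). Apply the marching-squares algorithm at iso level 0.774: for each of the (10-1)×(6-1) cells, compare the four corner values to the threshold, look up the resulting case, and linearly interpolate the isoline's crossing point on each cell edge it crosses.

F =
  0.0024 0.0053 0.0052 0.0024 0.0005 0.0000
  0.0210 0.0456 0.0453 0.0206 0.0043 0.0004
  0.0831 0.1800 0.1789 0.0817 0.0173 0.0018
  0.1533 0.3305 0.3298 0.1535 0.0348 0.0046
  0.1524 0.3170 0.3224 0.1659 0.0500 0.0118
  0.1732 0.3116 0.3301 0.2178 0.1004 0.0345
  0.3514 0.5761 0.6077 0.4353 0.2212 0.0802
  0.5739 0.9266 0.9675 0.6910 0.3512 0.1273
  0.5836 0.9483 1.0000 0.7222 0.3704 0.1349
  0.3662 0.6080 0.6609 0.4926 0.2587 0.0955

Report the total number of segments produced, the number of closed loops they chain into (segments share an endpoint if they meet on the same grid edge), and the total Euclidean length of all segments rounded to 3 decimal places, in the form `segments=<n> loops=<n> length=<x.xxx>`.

cell (6,0): code 0100 → (6.565,1.000)–(7.000,0.567)
cell (6,1): code 1100 → (6.462,2.000)–(6.565,1.000)
cell (6,2): code 1000 → (7.000,2.700)–(6.462,2.000)
cell (7,0): code 0110 → (7.000,0.567)–(8.000,0.522)
cell (7,2): code 1001 → (8.000,2.814)–(7.000,2.700)
cell (8,0): code 0010 → (8.000,0.522)–(8.512,1.000)
cell (8,1): code 0011 → (8.512,1.000)–(8.666,2.000)
cell (8,2): code 0001 → (8.666,2.000)–(8.000,2.814)
total: 8 segments, chained into 1 closed loop(s), length Σ = 7.273143

segments=8 loops=1 length=7.273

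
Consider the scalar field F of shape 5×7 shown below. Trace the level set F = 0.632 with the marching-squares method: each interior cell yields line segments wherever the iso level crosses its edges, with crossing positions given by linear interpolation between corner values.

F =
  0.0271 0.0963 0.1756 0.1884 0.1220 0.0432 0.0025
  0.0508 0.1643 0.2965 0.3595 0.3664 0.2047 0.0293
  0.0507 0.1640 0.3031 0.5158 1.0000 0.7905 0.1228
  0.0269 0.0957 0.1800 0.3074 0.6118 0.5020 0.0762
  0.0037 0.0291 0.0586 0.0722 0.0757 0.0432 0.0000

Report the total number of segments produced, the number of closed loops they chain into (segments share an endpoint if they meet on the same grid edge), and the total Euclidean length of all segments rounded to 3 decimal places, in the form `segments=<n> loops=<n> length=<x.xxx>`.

cell (1,3): code 0100 → (1.419,4.000)–(2.000,3.240)
cell (1,4): code 1100 → (1.729,5.000)–(1.419,4.000)
cell (1,5): code 1000 → (2.000,5.237)–(1.729,5.000)
cell (2,3): code 0010 → (2.000,3.240)–(2.948,4.000)
cell (2,4): code 0011 → (2.948,4.000)–(2.549,5.000)
cell (2,5): code 0001 → (2.549,5.000)–(2.000,5.237)
total: 6 segments, chained into 1 closed loop(s), length Σ = 5.253501

segments=6 loops=1 length=5.254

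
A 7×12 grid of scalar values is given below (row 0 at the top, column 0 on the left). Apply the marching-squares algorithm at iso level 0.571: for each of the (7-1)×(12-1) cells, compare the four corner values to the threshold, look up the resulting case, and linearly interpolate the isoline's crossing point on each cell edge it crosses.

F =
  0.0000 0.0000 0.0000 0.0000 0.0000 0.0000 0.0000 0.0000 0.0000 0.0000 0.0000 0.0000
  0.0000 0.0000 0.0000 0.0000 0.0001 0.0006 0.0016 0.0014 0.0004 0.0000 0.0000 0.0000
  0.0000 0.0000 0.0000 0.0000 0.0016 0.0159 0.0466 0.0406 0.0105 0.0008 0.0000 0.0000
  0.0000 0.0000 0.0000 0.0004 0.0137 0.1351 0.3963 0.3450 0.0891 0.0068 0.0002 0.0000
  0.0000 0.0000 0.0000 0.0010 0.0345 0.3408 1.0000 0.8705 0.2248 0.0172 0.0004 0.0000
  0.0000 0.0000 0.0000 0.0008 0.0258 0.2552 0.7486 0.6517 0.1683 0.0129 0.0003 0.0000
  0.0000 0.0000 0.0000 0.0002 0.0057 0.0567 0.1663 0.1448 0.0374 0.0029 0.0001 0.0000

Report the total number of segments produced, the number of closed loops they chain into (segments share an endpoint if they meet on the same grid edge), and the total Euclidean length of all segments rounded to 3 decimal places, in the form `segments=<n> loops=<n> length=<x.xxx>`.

cell (3,5): code 0100 → (3.289,6.000)–(4.000,5.349)
cell (3,6): code 1100 → (3.430,7.000)–(3.289,6.000)
cell (3,7): code 1000 → (4.000,7.464)–(3.430,7.000)
cell (4,5): code 0110 → (4.000,5.349)–(5.000,5.640)
cell (4,7): code 1001 → (5.000,7.167)–(4.000,7.464)
cell (5,5): code 0010 → (5.000,5.640)–(5.305,6.000)
cell (5,6): code 0011 → (5.305,6.000)–(5.159,7.000)
cell (5,7): code 0001 → (5.159,7.000)–(5.000,7.167)
total: 8 segments, chained into 1 closed loop(s), length Σ = 6.505890

segments=8 loops=1 length=6.506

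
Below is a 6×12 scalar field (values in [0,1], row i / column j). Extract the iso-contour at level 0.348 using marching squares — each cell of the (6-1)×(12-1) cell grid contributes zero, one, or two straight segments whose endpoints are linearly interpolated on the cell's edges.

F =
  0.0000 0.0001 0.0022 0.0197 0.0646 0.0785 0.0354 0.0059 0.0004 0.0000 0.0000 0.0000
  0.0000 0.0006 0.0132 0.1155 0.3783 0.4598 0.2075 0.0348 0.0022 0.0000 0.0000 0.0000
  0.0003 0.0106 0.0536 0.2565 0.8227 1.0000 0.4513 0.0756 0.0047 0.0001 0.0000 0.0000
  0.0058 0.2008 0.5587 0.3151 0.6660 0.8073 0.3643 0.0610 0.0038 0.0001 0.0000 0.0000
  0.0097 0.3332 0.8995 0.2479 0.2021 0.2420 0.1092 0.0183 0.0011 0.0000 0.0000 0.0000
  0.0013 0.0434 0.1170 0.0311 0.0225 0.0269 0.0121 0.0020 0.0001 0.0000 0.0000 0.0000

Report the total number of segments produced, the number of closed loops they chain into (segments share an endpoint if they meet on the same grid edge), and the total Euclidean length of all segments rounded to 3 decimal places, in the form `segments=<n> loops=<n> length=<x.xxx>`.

segments=18 loops=2 length=15.802

cell (0,3): code 0100 → (0.903,4.000)–(1.000,3.885)
cell (0,4): code 1100 → (0.707,5.000)–(0.903,4.000)
cell (0,5): code 1000 → (1.000,5.443)–(0.707,5.000)
cell (1,3): code 0110 → (1.000,3.885)–(2.000,3.162)
cell (1,5): code 1101 → (1.576,6.000)–(1.000,5.443)
cell (1,6): code 1000 → (2.000,6.275)–(1.576,6.000)
cell (2,1): code 0100 → (2.583,2.000)–(3.000,1.411)
cell (2,2): code 1000 → (3.000,2.865)–(2.583,2.000)
cell (2,3): code 0110 → (2.000,3.162)–(3.000,3.094)
cell (2,6): code 1001 → (3.000,6.054)–(2.000,6.275)
cell (3,1): code 0110 → (3.000,1.411)–(4.000,1.026)
cell (3,2): code 1001 → (4.000,2.846)–(3.000,2.865)
cell (3,3): code 0010 → (3.000,3.094)–(3.685,4.000)
cell (3,4): code 0011 → (3.685,4.000)–(3.812,5.000)
cell (3,5): code 0011 → (3.812,5.000)–(3.064,6.000)
cell (3,6): code 0001 → (3.064,6.000)–(3.000,6.054)
cell (4,1): code 0010 → (4.000,1.026)–(4.705,2.000)
cell (4,2): code 0001 → (4.705,2.000)–(4.000,2.846)
total: 18 segments, chained into 2 closed loop(s), length Σ = 15.802016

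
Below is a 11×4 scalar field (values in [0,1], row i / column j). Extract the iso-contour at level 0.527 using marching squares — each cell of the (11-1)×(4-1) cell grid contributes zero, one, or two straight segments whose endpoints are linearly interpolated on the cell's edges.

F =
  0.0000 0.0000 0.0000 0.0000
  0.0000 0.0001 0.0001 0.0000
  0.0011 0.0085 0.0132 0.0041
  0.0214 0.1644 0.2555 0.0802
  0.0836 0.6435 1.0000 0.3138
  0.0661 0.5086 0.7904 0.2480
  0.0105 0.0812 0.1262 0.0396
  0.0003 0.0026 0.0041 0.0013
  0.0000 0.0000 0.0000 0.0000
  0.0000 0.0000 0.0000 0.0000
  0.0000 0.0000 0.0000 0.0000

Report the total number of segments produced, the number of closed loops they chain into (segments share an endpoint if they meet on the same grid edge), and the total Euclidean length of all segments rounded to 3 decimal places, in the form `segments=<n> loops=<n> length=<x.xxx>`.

cell (3,0): code 0100 → (3.757,1.000)–(4.000,0.792)
cell (3,1): code 1100 → (3.365,2.000)–(3.757,1.000)
cell (3,2): code 1000 → (4.000,2.689)–(3.365,2.000)
cell (4,0): code 0010 → (4.000,0.792)–(4.864,1.000)
cell (4,1): code 0111 → (4.864,1.000)–(5.000,1.065)
cell (4,2): code 1001 → (5.000,2.486)–(4.000,2.689)
cell (5,1): code 0010 → (5.000,1.065)–(5.397,2.000)
cell (5,2): code 0001 → (5.397,2.000)–(5.000,2.486)
total: 8 segments, chained into 1 closed loop(s), length Σ = 6.034005

segments=8 loops=1 length=6.034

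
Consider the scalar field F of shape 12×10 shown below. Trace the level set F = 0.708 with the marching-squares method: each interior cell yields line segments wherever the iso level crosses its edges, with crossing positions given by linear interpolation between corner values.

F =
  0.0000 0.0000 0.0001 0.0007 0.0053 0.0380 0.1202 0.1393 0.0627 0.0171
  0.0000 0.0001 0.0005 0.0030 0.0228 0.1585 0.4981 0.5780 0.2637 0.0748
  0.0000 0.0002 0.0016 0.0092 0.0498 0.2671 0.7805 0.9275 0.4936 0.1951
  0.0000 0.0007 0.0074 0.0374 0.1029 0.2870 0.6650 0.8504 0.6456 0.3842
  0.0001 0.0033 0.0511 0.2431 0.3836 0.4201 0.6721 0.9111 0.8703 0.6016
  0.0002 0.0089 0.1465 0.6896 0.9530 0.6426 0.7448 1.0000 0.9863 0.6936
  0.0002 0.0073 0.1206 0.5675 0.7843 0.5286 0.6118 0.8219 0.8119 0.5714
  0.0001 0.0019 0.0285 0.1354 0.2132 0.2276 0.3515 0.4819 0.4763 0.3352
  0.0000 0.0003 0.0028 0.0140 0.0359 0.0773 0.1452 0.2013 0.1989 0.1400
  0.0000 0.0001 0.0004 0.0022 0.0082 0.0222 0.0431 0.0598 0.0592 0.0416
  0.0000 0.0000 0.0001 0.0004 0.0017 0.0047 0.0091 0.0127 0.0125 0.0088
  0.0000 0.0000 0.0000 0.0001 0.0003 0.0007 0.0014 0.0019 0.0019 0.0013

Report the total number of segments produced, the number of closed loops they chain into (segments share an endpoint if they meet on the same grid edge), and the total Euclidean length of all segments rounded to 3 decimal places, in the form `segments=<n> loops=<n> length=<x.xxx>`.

segments=24 loops=2 length=18.321

cell (1,5): code 0100 → (1.743,6.000)–(2.000,5.859)
cell (1,6): code 1100 → (1.372,7.000)–(1.743,6.000)
cell (1,7): code 1000 → (2.000,7.506)–(1.372,7.000)
cell (2,5): code 0010 → (2.000,5.859)–(2.628,6.000)
cell (2,6): code 0111 → (2.628,6.000)–(3.000,6.232)
cell (2,7): code 1001 → (3.000,7.695)–(2.000,7.506)
cell (3,6): code 0110 → (3.000,6.232)–(4.000,6.150)
cell (3,7): code 1101 → (3.278,8.000)–(3.000,7.695)
cell (3,8): code 1000 → (4.000,8.604)–(3.278,8.000)
cell (4,3): code 0100 → (4.570,4.000)–(5.000,3.070)
cell (4,4): code 1000 → (5.000,4.789)–(4.570,4.000)
cell (4,5): code 0100 → (4.494,6.000)–(5.000,5.640)
cell (4,6): code 1110 → (4.000,6.150)–(4.494,6.000)
cell (4,8): code 1001 → (5.000,8.951)–(4.000,8.604)
cell (5,3): code 0110 → (5.000,3.070)–(6.000,3.648)
cell (5,4): code 1001 → (6.000,4.298)–(5.000,4.789)
cell (5,5): code 0010 → (5.000,5.640)–(5.277,6.000)
cell (5,6): code 0111 → (5.277,6.000)–(6.000,6.458)
cell (5,8): code 1001 → (6.000,8.432)–(5.000,8.951)
cell (6,3): code 0010 → (6.000,3.648)–(6.134,4.000)
cell (6,4): code 0001 → (6.134,4.000)–(6.000,4.298)
cell (6,6): code 0010 → (6.000,6.458)–(6.335,7.000)
cell (6,7): code 0011 → (6.335,7.000)–(6.310,8.000)
cell (6,8): code 0001 → (6.310,8.000)–(6.000,8.432)
total: 24 segments, chained into 2 closed loop(s), length Σ = 18.321026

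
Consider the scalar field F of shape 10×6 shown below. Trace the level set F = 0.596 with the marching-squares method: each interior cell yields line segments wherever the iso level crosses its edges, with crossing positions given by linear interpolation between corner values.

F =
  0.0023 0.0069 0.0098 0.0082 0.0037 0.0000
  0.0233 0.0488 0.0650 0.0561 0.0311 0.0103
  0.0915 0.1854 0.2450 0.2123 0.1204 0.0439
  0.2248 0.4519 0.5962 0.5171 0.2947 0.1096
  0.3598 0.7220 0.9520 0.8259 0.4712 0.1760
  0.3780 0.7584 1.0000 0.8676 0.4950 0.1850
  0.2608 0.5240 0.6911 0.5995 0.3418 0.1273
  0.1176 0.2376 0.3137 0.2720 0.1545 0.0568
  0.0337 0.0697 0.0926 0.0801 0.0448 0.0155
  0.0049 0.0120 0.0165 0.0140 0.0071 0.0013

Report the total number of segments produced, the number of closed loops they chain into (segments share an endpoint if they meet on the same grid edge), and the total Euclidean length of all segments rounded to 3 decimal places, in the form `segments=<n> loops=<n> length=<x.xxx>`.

segments=14 loops=1 length=9.982

cell (2,1): code 0100 → (2.999,2.000)–(3.000,1.999)
cell (2,2): code 1000 → (3.000,2.003)–(2.999,2.000)
cell (3,0): code 0100 → (3.534,1.000)–(4.000,0.652)
cell (3,1): code 1110 → (3.000,1.999)–(3.534,1.000)
cell (3,2): code 1101 → (3.256,3.000)–(3.000,2.003)
cell (3,3): code 1000 → (4.000,3.648)–(3.256,3.000)
cell (4,0): code 0110 → (4.000,0.652)–(5.000,0.573)
cell (4,3): code 1001 → (5.000,3.729)–(4.000,3.648)
cell (5,0): code 0010 → (5.000,0.573)–(5.693,1.000)
cell (5,1): code 0111 → (5.693,1.000)–(6.000,1.431)
cell (5,3): code 1001 → (6.000,3.014)–(5.000,3.729)
cell (6,1): code 0010 → (6.000,1.431)–(6.252,2.000)
cell (6,2): code 0011 → (6.252,2.000)–(6.011,3.000)
cell (6,3): code 0001 → (6.011,3.000)–(6.000,3.014)
total: 14 segments, chained into 1 closed loop(s), length Σ = 9.982241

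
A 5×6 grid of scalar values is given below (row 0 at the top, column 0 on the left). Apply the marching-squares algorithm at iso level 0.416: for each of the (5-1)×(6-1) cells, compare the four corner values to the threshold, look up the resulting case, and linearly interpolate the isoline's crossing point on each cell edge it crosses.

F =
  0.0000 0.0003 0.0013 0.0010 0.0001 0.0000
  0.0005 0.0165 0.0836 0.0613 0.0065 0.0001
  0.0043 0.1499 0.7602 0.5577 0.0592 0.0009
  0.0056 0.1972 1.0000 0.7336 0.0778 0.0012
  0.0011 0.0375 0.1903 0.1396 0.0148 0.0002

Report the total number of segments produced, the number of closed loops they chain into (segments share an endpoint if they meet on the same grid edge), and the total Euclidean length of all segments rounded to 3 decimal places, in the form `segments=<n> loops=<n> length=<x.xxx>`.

cell (1,1): code 0100 → (1.491,2.000)–(2.000,1.436)
cell (1,2): code 1100 → (1.715,3.000)–(1.491,2.000)
cell (1,3): code 1000 → (2.000,3.284)–(1.715,3.000)
cell (2,1): code 0110 → (2.000,1.436)–(3.000,1.273)
cell (2,3): code 1001 → (3.000,3.484)–(2.000,3.284)
cell (3,1): code 0010 → (3.000,1.273)–(3.721,2.000)
cell (3,2): code 0011 → (3.721,2.000)–(3.535,3.000)
cell (3,3): code 0001 → (3.535,3.000)–(3.000,3.484)
total: 8 segments, chained into 1 closed loop(s), length Σ = 6.983135

segments=8 loops=1 length=6.983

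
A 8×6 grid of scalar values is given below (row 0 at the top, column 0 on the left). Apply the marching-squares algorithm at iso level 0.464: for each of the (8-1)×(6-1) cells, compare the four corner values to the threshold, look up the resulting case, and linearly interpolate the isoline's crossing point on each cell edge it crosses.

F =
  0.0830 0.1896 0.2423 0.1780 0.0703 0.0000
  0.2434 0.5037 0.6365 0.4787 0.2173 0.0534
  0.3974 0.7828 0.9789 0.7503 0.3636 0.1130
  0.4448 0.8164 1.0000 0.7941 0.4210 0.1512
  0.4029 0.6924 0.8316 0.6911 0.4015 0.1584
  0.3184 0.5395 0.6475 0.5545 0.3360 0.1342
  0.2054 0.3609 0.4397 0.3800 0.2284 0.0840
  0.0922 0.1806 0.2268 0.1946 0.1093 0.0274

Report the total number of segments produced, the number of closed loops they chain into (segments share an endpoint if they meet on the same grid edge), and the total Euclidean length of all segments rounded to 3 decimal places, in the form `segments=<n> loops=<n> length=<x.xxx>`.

cell (0,0): code 0100 → (0.874,1.000)–(1.000,0.847)
cell (0,1): code 1100 → (0.562,2.000)–(0.874,1.000)
cell (0,2): code 1100 → (0.951,3.000)–(0.562,2.000)
cell (0,3): code 1000 → (1.000,3.056)–(0.951,3.000)
cell (1,0): code 0110 → (1.000,0.847)–(2.000,0.173)
cell (1,3): code 1001 → (2.000,3.740)–(1.000,3.056)
cell (2,0): code 0110 → (2.000,0.173)–(3.000,0.052)
cell (2,3): code 1001 → (3.000,3.885)–(2.000,3.740)
cell (3,0): code 0110 → (3.000,0.052)–(4.000,0.211)
cell (3,3): code 1001 → (4.000,3.784)–(3.000,3.885)
cell (4,0): code 0110 → (4.000,0.211)–(5.000,0.659)
cell (4,3): code 1001 → (5.000,3.414)–(4.000,3.784)
cell (5,0): code 0010 → (5.000,0.659)–(5.423,1.000)
cell (5,1): code 0011 → (5.423,1.000)–(5.883,2.000)
cell (5,2): code 0011 → (5.883,2.000)–(5.519,3.000)
cell (5,3): code 0001 → (5.519,3.000)–(5.000,3.414)
total: 16 segments, chained into 1 closed loop(s), length Σ = 14.380221

segments=16 loops=1 length=14.380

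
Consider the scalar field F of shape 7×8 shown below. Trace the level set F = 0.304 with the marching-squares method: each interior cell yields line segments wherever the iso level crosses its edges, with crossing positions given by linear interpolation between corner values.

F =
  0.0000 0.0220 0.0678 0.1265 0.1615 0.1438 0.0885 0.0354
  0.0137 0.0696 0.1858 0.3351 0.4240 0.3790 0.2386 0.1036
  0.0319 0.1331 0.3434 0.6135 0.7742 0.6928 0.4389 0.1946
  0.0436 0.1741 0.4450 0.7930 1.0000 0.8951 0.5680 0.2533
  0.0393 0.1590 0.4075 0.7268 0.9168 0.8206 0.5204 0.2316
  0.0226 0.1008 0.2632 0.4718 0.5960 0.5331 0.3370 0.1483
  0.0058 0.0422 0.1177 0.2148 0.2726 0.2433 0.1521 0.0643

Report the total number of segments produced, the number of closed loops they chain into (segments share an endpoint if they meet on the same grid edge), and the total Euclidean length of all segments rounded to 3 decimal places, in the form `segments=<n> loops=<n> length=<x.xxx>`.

cell (0,2): code 0100 → (0.851,3.000)–(1.000,2.792)
cell (0,3): code 1100 → (0.543,4.000)–(0.851,3.000)
cell (0,4): code 1100 → (0.681,5.000)–(0.543,4.000)
cell (0,5): code 1000 → (1.000,5.534)–(0.681,5.000)
cell (1,1): code 0100 → (1.750,2.000)–(2.000,1.813)
cell (1,2): code 1110 → (1.000,2.792)–(1.750,2.000)
cell (1,5): code 1101 → (1.327,6.000)–(1.000,5.534)
cell (1,6): code 1000 → (2.000,6.552)–(1.327,6.000)
cell (2,1): code 0110 → (2.000,1.813)–(3.000,1.480)
cell (2,6): code 1001 → (3.000,6.839)–(2.000,6.552)
cell (3,1): code 0110 → (3.000,1.480)–(4.000,1.584)
cell (3,6): code 1001 → (4.000,6.749)–(3.000,6.839)
cell (4,1): code 0010 → (4.000,1.584)–(4.717,2.000)
cell (4,2): code 0111 → (4.717,2.000)–(5.000,2.196)
cell (4,6): code 1001 → (5.000,6.175)–(4.000,6.749)
cell (5,2): code 0010 → (5.000,2.196)–(5.653,3.000)
cell (5,3): code 0011 → (5.653,3.000)–(5.903,4.000)
cell (5,4): code 0011 → (5.903,4.000)–(5.791,5.000)
cell (5,5): code 0011 → (5.791,5.000)–(5.178,6.000)
cell (5,6): code 0001 → (5.178,6.000)–(5.000,6.175)
total: 20 segments, chained into 1 closed loop(s), length Σ = 16.702493

segments=20 loops=1 length=16.702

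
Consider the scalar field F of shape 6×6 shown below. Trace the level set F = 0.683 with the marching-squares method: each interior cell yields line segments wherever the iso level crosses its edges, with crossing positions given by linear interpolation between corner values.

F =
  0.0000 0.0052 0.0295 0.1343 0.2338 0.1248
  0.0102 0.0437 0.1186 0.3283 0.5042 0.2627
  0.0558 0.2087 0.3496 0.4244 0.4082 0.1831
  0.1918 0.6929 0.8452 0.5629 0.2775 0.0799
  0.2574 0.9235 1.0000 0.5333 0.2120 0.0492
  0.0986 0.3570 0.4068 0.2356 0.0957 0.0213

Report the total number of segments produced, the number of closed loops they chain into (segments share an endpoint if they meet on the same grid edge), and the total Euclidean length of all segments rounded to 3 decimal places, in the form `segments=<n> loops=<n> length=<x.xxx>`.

cell (2,0): code 0100 → (2.980,1.000)–(3.000,0.980)
cell (2,1): code 1100 → (2.673,2.000)–(2.980,1.000)
cell (2,2): code 1000 → (3.000,2.575)–(2.673,2.000)
cell (3,0): code 0110 → (3.000,0.980)–(4.000,0.639)
cell (3,2): code 1001 → (4.000,2.679)–(3.000,2.575)
cell (4,0): code 0010 → (4.000,0.639)–(4.425,1.000)
cell (4,1): code 0011 → (4.425,1.000)–(4.534,2.000)
cell (4,2): code 0001 → (4.534,2.000)–(4.000,2.679)
total: 8 segments, chained into 1 closed loop(s), length Σ = 6.225368

segments=8 loops=1 length=6.225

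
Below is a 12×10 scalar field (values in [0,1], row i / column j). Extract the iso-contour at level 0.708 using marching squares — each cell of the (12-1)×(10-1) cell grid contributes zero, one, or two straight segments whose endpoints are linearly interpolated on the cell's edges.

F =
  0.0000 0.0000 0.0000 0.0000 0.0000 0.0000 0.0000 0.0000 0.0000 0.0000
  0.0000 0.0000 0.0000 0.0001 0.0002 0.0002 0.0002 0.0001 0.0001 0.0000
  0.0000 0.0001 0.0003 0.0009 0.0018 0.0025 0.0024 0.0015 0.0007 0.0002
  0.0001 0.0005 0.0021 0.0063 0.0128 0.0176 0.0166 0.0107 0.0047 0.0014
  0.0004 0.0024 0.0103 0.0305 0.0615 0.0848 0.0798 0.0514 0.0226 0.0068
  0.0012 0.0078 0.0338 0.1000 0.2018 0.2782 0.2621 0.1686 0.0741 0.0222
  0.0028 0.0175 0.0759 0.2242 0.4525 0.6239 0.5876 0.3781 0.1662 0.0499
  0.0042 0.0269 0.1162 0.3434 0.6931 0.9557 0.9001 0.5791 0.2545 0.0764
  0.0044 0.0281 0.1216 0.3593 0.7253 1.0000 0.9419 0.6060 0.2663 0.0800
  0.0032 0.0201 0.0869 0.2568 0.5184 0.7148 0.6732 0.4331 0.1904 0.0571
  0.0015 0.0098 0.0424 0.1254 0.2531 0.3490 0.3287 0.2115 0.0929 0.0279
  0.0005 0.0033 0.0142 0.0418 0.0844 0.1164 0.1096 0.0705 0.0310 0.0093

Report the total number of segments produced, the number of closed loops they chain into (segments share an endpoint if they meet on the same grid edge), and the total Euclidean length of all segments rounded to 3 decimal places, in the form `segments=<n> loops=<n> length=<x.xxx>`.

segments=12 loops=1 length=8.672

cell (6,4): code 0100 → (6.253,5.000)–(7.000,4.057)
cell (6,5): code 1100 → (6.385,6.000)–(6.253,5.000)
cell (6,6): code 1000 → (7.000,6.598)–(6.385,6.000)
cell (7,3): code 0100 → (7.463,4.000)–(8.000,3.953)
cell (7,4): code 1110 → (7.000,4.057)–(7.463,4.000)
cell (7,6): code 1001 → (8.000,6.696)–(7.000,6.598)
cell (8,3): code 0010 → (8.000,3.953)–(8.084,4.000)
cell (8,4): code 0111 → (8.084,4.000)–(9.000,4.965)
cell (8,5): code 1011 → (9.000,5.163)–(8.870,6.000)
cell (8,6): code 0001 → (8.870,6.000)–(8.000,6.696)
cell (9,4): code 0010 → (9.000,4.965)–(9.019,5.000)
cell (9,5): code 0001 → (9.019,5.000)–(9.000,5.163)
total: 12 segments, chained into 1 closed loop(s), length Σ = 8.671980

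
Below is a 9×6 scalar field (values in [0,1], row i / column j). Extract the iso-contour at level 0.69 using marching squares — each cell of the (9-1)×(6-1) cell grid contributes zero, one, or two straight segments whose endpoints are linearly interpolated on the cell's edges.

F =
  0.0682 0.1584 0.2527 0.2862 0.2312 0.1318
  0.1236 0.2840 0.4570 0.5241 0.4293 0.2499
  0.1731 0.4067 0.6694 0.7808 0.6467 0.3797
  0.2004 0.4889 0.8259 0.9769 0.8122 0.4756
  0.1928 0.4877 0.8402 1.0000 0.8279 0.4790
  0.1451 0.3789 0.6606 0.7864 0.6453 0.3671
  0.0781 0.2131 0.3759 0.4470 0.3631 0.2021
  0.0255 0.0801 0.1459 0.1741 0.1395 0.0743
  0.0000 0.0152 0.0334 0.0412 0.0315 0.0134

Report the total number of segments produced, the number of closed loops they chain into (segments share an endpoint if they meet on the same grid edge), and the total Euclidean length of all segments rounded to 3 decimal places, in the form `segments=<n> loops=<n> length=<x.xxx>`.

segments=14 loops=1 length=10.110

cell (1,2): code 0100 → (1.646,3.000)–(2.000,2.185)
cell (1,3): code 1000 → (2.000,3.677)–(1.646,3.000)
cell (2,1): code 0100 → (2.132,2.000)–(3.000,1.597)
cell (2,2): code 1110 → (2.000,2.185)–(2.132,2.000)
cell (2,3): code 1101 → (2.262,4.000)–(2.000,3.677)
cell (2,4): code 1000 → (3.000,4.363)–(2.262,4.000)
cell (3,1): code 0110 → (3.000,1.597)–(4.000,1.574)
cell (3,4): code 1001 → (4.000,4.395)–(3.000,4.363)
cell (4,1): code 0010 → (4.000,1.574)–(4.836,2.000)
cell (4,2): code 0111 → (4.836,2.000)–(5.000,2.234)
cell (4,3): code 1011 → (5.000,3.683)–(4.755,4.000)
cell (4,4): code 0001 → (4.755,4.000)–(4.000,4.395)
cell (5,2): code 0010 → (5.000,2.234)–(5.284,3.000)
cell (5,3): code 0001 → (5.284,3.000)–(5.000,3.683)
total: 14 segments, chained into 1 closed loop(s), length Σ = 10.109831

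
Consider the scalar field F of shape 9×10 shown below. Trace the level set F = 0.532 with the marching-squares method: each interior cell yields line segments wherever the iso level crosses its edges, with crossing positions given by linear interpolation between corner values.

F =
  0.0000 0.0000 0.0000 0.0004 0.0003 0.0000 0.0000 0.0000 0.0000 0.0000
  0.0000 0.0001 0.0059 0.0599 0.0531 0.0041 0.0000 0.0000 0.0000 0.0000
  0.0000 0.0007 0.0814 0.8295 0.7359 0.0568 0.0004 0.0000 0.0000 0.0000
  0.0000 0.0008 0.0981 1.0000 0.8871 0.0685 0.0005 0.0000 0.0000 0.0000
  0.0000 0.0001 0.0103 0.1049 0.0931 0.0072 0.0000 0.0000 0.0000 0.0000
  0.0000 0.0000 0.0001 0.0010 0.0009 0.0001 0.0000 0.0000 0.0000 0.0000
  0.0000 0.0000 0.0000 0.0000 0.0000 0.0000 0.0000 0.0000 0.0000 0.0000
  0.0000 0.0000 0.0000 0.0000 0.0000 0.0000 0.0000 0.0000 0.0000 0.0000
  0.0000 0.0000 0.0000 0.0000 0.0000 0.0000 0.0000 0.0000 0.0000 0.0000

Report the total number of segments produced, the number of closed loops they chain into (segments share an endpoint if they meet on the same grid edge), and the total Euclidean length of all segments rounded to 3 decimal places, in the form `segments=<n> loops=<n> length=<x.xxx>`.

segments=8 loops=1 length=6.361

cell (1,2): code 0100 → (1.613,3.000)–(2.000,2.602)
cell (1,3): code 1100 → (1.701,4.000)–(1.613,3.000)
cell (1,4): code 1000 → (2.000,4.300)–(1.701,4.000)
cell (2,2): code 0110 → (2.000,2.602)–(3.000,2.481)
cell (2,4): code 1001 → (3.000,4.434)–(2.000,4.300)
cell (3,2): code 0010 → (3.000,2.481)–(3.523,3.000)
cell (3,3): code 0011 → (3.523,3.000)–(3.447,4.000)
cell (3,4): code 0001 → (3.447,4.000)–(3.000,4.434)
total: 8 segments, chained into 1 closed loop(s), length Σ = 6.360659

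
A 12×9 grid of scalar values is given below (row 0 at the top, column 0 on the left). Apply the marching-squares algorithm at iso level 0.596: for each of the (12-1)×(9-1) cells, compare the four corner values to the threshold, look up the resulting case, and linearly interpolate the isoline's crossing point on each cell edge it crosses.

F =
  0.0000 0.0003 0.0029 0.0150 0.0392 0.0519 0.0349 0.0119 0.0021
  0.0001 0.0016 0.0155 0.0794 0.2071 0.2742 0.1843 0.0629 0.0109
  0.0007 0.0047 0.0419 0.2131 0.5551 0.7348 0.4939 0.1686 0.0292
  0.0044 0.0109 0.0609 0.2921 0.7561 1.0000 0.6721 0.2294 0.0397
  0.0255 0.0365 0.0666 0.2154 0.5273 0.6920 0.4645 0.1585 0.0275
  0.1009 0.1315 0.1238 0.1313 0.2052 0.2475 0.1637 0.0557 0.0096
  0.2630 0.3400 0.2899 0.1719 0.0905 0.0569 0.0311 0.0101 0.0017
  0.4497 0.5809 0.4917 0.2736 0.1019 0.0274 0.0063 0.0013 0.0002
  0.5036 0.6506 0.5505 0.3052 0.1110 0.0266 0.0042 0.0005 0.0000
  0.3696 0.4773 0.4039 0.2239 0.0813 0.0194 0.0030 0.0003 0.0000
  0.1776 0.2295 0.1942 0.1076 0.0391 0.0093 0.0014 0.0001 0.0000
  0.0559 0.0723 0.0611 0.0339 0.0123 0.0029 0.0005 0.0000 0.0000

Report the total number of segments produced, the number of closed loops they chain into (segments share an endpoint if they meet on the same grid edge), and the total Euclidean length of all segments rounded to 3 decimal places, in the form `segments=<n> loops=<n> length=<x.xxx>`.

cell (1,4): code 0100 → (1.699,5.000)–(2.000,4.228)
cell (1,5): code 1000 → (2.000,5.576)–(1.699,5.000)
cell (2,3): code 0100 → (2.203,4.000)–(3.000,3.655)
cell (2,4): code 1110 → (2.000,4.228)–(2.203,4.000)
cell (2,5): code 1101 → (2.573,6.000)–(2.000,5.576)
cell (2,6): code 1000 → (3.000,6.172)–(2.573,6.000)
cell (3,3): code 0010 → (3.000,3.655)–(3.700,4.000)
cell (3,4): code 0111 → (3.700,4.000)–(4.000,4.417)
cell (3,5): code 1011 → (4.000,5.422)–(3.367,6.000)
cell (3,6): code 0001 → (3.367,6.000)–(3.000,6.172)
cell (4,4): code 0010 → (4.000,4.417)–(4.216,5.000)
cell (4,5): code 0001 → (4.216,5.000)–(4.000,5.422)
cell (7,0): code 0100 → (7.217,1.000)–(8.000,0.629)
cell (7,1): code 1000 → (8.000,1.545)–(7.217,1.000)
cell (8,0): code 0010 → (8.000,0.629)–(8.315,1.000)
cell (8,1): code 0001 → (8.315,1.000)–(8.000,1.545)
total: 16 segments, chained into 2 closed loop(s), length Σ = 10.416321

segments=16 loops=2 length=10.416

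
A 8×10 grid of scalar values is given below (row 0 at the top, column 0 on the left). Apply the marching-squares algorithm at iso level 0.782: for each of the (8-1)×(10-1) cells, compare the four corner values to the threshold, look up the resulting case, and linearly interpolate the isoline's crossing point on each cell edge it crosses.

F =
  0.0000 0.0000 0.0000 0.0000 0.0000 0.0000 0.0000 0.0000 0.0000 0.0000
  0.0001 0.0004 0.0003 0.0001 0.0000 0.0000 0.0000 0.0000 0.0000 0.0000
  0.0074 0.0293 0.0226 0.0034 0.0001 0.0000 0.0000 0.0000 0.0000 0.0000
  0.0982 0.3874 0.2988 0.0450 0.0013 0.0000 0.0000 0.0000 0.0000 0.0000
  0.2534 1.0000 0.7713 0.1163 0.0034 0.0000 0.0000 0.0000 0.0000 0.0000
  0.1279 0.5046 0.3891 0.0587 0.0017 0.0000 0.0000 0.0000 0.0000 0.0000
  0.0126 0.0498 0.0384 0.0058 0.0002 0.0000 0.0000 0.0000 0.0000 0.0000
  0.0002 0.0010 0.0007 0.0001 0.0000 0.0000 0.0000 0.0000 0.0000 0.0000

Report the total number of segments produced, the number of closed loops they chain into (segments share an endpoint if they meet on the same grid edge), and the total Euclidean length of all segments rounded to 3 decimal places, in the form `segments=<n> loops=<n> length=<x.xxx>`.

segments=4 loops=1 length=3.056

cell (3,0): code 0100 → (3.644,1.000)–(4.000,0.708)
cell (3,1): code 1000 → (4.000,1.953)–(3.644,1.000)
cell (4,0): code 0010 → (4.000,0.708)–(4.440,1.000)
cell (4,1): code 0001 → (4.440,1.000)–(4.000,1.953)
total: 4 segments, chained into 1 closed loop(s), length Σ = 3.055790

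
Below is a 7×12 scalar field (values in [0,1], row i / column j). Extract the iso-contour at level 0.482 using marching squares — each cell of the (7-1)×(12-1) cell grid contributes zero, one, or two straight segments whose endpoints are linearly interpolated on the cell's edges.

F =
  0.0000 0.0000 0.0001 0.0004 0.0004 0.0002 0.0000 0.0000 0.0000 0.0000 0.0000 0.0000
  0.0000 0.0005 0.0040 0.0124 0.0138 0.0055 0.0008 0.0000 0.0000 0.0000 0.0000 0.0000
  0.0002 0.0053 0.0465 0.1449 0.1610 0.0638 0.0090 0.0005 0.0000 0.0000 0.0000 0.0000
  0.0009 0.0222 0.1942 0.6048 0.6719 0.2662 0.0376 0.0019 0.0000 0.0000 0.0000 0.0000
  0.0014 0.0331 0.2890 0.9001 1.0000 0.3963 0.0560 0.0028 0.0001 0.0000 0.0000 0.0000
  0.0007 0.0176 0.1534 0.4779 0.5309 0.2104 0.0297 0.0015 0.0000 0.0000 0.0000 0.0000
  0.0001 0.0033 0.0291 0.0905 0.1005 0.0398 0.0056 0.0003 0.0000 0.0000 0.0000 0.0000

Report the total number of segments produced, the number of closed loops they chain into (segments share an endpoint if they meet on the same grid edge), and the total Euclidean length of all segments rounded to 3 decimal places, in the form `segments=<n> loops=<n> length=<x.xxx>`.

segments=10 loops=1 length=7.774

cell (2,2): code 0100 → (2.733,3.000)–(3.000,2.701)
cell (2,3): code 1100 → (2.628,4.000)–(2.733,3.000)
cell (2,4): code 1000 → (3.000,4.468)–(2.628,4.000)
cell (3,2): code 0110 → (3.000,2.701)–(4.000,2.316)
cell (3,4): code 1001 → (4.000,4.858)–(3.000,4.468)
cell (4,2): code 0010 → (4.000,2.316)–(4.990,3.000)
cell (4,3): code 0111 → (4.990,3.000)–(5.000,3.077)
cell (4,4): code 1001 → (5.000,4.153)–(4.000,4.858)
cell (5,3): code 0010 → (5.000,3.077)–(5.114,4.000)
cell (5,4): code 0001 → (5.114,4.000)–(5.000,4.153)
total: 10 segments, chained into 1 closed loop(s), length Σ = 7.774289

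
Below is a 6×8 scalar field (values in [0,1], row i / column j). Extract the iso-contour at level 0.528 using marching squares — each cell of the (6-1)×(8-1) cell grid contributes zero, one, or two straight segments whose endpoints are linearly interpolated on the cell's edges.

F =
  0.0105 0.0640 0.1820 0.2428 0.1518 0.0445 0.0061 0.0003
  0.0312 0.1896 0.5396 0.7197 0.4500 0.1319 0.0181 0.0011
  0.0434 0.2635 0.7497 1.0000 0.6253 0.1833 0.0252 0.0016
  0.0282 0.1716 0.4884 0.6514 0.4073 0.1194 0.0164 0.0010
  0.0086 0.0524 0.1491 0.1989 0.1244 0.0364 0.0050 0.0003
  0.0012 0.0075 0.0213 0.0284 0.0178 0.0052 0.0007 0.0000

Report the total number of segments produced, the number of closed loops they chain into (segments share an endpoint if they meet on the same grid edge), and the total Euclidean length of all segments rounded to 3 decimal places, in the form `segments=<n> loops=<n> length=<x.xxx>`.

segments=12 loops=1 length=8.011

cell (0,1): code 0100 → (0.968,2.000)–(1.000,1.967)
cell (0,2): code 1100 → (0.598,3.000)–(0.968,2.000)
cell (0,3): code 1000 → (1.000,3.711)–(0.598,3.000)
cell (1,1): code 0110 → (1.000,1.967)–(2.000,1.544)
cell (1,3): code 1101 → (1.445,4.000)–(1.000,3.711)
cell (1,4): code 1000 → (2.000,4.220)–(1.445,4.000)
cell (2,1): code 0010 → (2.000,1.544)–(2.848,2.000)
cell (2,2): code 0111 → (2.848,2.000)–(3.000,2.243)
cell (2,3): code 1011 → (3.000,3.506)–(2.446,4.000)
cell (2,4): code 0001 → (2.446,4.000)–(2.000,4.220)
cell (3,2): code 0010 → (3.000,2.243)–(3.273,3.000)
cell (3,3): code 0001 → (3.273,3.000)–(3.000,3.506)
total: 12 segments, chained into 1 closed loop(s), length Σ = 8.011184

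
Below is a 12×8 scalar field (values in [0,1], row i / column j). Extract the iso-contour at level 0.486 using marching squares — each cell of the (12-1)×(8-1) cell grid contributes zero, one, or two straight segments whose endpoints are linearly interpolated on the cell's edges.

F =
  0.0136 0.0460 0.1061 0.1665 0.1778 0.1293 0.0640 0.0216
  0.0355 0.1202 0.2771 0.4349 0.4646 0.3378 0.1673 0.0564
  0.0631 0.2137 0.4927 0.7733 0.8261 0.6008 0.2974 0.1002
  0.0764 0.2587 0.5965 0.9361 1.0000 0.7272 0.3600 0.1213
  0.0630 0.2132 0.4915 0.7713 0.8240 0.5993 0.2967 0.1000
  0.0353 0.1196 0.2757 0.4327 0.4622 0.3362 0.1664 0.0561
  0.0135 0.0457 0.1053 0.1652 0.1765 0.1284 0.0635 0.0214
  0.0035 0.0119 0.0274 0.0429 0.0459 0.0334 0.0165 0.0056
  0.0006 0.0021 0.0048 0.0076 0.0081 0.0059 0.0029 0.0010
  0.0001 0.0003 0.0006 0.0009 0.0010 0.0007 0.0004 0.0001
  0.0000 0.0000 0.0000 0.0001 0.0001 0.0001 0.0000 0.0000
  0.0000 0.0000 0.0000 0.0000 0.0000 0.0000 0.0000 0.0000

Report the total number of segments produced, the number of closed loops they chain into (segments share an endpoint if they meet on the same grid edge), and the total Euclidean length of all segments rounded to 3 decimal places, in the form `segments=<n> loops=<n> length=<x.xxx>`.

segments=14 loops=1 length=12.219

cell (1,1): code 0100 → (1.969,2.000)–(2.000,1.976)
cell (1,2): code 1100 → (1.151,3.000)–(1.969,2.000)
cell (1,3): code 1100 → (1.059,4.000)–(1.151,3.000)
cell (1,4): code 1100 → (1.563,5.000)–(1.059,4.000)
cell (1,5): code 1000 → (2.000,5.378)–(1.563,5.000)
cell (2,1): code 0110 → (2.000,1.976)–(3.000,1.673)
cell (2,5): code 1001 → (3.000,5.657)–(2.000,5.378)
cell (3,1): code 0110 → (3.000,1.673)–(4.000,1.980)
cell (3,5): code 1001 → (4.000,5.374)–(3.000,5.657)
cell (4,1): code 0010 → (4.000,1.980)–(4.025,2.000)
cell (4,2): code 0011 → (4.025,2.000)–(4.843,3.000)
cell (4,3): code 0011 → (4.843,3.000)–(4.934,4.000)
cell (4,4): code 0011 → (4.934,4.000)–(4.431,5.000)
cell (4,5): code 0001 → (4.431,5.000)–(4.000,5.374)
total: 14 segments, chained into 1 closed loop(s), length Σ = 12.219381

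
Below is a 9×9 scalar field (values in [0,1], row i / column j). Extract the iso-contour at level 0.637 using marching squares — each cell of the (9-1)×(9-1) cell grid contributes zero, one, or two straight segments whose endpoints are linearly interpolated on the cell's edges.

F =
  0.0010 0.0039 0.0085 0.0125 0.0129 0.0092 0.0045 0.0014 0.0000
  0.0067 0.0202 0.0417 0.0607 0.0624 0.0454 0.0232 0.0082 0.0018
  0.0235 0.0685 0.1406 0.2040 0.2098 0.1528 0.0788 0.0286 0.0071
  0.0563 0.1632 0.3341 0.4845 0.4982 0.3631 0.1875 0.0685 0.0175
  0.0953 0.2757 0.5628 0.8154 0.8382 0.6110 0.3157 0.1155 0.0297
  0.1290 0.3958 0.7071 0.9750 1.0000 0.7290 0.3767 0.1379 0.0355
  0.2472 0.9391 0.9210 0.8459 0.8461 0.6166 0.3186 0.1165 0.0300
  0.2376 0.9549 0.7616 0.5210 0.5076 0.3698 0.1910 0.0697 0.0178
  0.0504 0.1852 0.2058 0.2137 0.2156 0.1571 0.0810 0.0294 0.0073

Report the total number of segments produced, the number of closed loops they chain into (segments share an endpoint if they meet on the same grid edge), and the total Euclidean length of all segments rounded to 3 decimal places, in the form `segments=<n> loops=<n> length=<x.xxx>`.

segments=18 loops=1 length=13.703

cell (3,2): code 0100 → (3.461,3.000)–(4.000,2.294)
cell (3,3): code 1100 → (3.408,4.000)–(3.461,3.000)
cell (3,4): code 1000 → (4.000,4.886)–(3.408,4.000)
cell (4,1): code 0100 → (4.514,2.000)–(5.000,1.775)
cell (4,2): code 1110 → (4.000,2.294)–(4.514,2.000)
cell (4,4): code 1101 → (4.220,5.000)–(4.000,4.886)
cell (4,5): code 1000 → (5.000,5.261)–(4.220,5.000)
cell (5,0): code 0100 → (5.444,1.000)–(6.000,0.563)
cell (5,1): code 1110 → (5.000,1.775)–(5.444,1.000)
cell (5,4): code 1011 → (6.000,4.911)–(5.819,5.000)
cell (5,5): code 0001 → (5.819,5.000)–(5.000,5.261)
cell (6,0): code 0110 → (6.000,0.563)–(7.000,0.557)
cell (6,2): code 1011 → (7.000,2.518)–(6.643,3.000)
cell (6,3): code 0011 → (6.643,3.000)–(6.618,4.000)
cell (6,4): code 0001 → (6.618,4.000)–(6.000,4.911)
cell (7,0): code 0010 → (7.000,0.557)–(7.413,1.000)
cell (7,1): code 0011 → (7.413,1.000)–(7.224,2.000)
cell (7,2): code 0001 → (7.224,2.000)–(7.000,2.518)
total: 18 segments, chained into 1 closed loop(s), length Σ = 13.703210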